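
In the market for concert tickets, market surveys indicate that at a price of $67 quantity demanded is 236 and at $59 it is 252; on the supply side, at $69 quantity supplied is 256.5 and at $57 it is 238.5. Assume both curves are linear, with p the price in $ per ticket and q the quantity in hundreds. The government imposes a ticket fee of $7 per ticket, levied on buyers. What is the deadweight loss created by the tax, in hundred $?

Deadweight loss = $21 hundred.

Demand slope: (252 − 236)/(59 − 67) = -2, so qd = 370 − 2p.
Supply slope: (238.5 − 256.5)/(57 − 69) = 1.5, so qs = 1.5p + 153.
Before the tax: set 370 − 2p = 1.5p + 153 → p* = $62, q* = 246.
With the tax collected from buyers, demand (in seller-price terms) shifts: qd = 370 − 2(p + 7).
New equilibrium: buyers pay $65, producers receive $58, q = 240. (Wedge: pb − ps = 7.)
Quantity falls by |ΔQ| = |246 − 240| = 6.
DWL = ½ · t · |ΔQ| = ½ · 7 · 6 = $21.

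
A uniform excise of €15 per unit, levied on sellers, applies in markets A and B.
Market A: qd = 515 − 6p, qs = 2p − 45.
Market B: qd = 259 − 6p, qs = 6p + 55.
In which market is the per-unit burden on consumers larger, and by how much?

Market B, by €3.75.

Market A: pre-tax p* = €70, q* = 95; post-tax q = 72.5; per-unit burden on consumers = €3.75.
Market B: pre-tax p* = €17, q* = 157; post-tax q = 112; per-unit burden on consumers = €7.5.
Difference: €3.75 vs €7.5 → market B is larger by €3.75.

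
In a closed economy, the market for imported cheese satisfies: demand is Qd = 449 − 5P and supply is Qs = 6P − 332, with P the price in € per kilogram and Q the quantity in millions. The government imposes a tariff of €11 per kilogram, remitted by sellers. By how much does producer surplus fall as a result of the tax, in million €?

Without the tax, 449 − 5P = 6P − 332 gives 11P = 781, so P* = €71 and Q* = 94.
With the tax collected from sellers, supply shifts: Qs = 6(P − 11) − 332.
New equilibrium: consumers pay €77, sellers receive €66, Q = 64. (Wedge: Pb − Ps = 11.)
ΔPS is the trapezoid between Q = 64 and Q = 94 of height €5: ½ · (94 + 64) · 5 = €395.

Producer surplus falls by €395 million.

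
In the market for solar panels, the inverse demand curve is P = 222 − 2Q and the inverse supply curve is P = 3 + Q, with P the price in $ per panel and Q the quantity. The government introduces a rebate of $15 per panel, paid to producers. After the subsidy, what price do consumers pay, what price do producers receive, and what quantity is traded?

Consumers pay $66; producers receive $81; quantity = 78.

Rewrite in direct form: Qd = 111 − 0.5P and Qs = P − 3.
Without the subsidy, 111 − 0.5P = P − 3 gives 1.5P = 114, so P* = $76 and Q* = 73.
With a per-unit subsidy paid to producers, each receives P + 15 per unit sold, so supply becomes Qs = (P + 15) − 3.
New equilibrium: consumers pay $66, producers receive $81, Q = 78. (Wedge: Pb − Ps = −15.)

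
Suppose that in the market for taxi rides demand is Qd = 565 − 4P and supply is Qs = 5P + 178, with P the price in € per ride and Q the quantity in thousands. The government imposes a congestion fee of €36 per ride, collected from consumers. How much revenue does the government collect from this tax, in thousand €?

Tax revenue = €11268 thousand.

Before the tax: set 565 − 4P = 5P + 178 → P* = €43, Q* = 393.
With the tax collected from consumers, demand (in seller-price terms) shifts: Qd = 565 − 4(P + 36).
Solving gives Q = 313 with consumers paying €63 and suppliers receiving €27 (the €36 wedge).
Revenue = t · Q = 36 · 313 = €11268.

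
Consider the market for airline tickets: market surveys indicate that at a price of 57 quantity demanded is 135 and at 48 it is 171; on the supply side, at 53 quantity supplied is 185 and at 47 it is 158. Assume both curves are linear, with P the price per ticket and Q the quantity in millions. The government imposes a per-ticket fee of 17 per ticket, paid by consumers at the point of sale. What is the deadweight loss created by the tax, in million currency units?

Demand slope: (171 − 135)/(48 − 57) = -4, so Qd = 363 − 4P.
Supply slope: (158 − 185)/(47 − 53) = 4.5, so Qs = 4.5P − 53.5.
Without the tax, 363 − 4P = 4.5P − 53.5 gives 8.5P = 416.5, so P* = 49 and Q* = 167.
With the tax collected from consumers, demand (in seller-price terms) shifts: Qd = 363 − 4(P + 17).
Solving gives Q = 131 with consumers paying 58 and producers receiving 41 (the 17 wedge).
Quantity falls by |ΔQ| = |167 − 131| = 36.
DWL = ½ · t · |ΔQ| = ½ · 17 · 36 = 306.

Deadweight loss = 306 million.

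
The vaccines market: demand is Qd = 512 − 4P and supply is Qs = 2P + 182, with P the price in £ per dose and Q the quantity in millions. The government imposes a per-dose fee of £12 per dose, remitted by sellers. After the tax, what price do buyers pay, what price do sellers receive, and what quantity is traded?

Without the tax, 512 − 4P = 2P + 182 gives 6P = 330, so P* = £55 and Q* = 292.
With the tax collected from sellers, supply shifts: Qs = 2(P − 12) + 182.
New equilibrium: buyers pay £59, sellers receive £47, Q = 276. (Wedge: Pb − Ps = 12.)
The less price-elastic side of the market bears the larger share of a per-unit tax.

Buyers pay £59; sellers receive £47; quantity = 276.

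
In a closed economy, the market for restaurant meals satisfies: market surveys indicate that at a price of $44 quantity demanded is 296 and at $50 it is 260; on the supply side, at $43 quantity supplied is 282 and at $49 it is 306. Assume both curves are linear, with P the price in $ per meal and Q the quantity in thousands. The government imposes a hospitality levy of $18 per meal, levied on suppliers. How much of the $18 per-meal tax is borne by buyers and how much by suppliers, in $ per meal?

Demand slope: (260 − 296)/(50 − 44) = -6, so Qd = 560 − 6P.
Supply slope: (306 − 282)/(49 − 43) = 4, so Qs = 4P + 110.
Without the tax, 560 − 6P = 4P + 110 gives 10P = 450, so P* = $45 and Q* = 290.
With the tax collected from suppliers, supply shifts: Qs = 4(P − 18) + 110.
Solving gives Q = 246.8 with buyers paying $52.2 and suppliers receiving $34.2 (the $18 wedge).
Burden on buyers: $7.2; on suppliers: $10.8. (They sum to $18.)

Buyers bear $7.2 per meal; suppliers bear $10.8 per meal.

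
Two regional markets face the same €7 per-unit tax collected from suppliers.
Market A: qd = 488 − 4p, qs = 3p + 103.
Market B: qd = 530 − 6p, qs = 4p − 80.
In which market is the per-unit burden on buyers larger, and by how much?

Market A: pre-tax p* = €55, q* = 268; post-tax q = 256; per-unit burden on buyers = €3.
Market B: pre-tax p* = €61, q* = 164; post-tax q = 147.2; per-unit burden on buyers = €2.8.
Difference: €3 vs €2.8 → market A is larger by €0.2.

Market A, by €0.2.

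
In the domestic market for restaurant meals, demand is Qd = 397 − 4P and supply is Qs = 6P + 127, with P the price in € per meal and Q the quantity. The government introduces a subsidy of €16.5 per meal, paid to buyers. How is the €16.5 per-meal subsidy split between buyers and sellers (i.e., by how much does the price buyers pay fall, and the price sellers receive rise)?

Buyers gain €9.9 per meal; sellers gain €6.6 per meal.

Before the subsidy: set 397 − 4P = 6P + 127 → P* = €27, Q* = 289.
With a per-unit subsidy paid to buyers, each effectively pays P − 16.5, so demand becomes Qd = 397 − 4(P − 16.5).
Solving gives Q = 328.6 with buyers paying €17.1 and sellers receiving €33.6 (the €16.5 wedge).
Gain to buyers: €9.9; to sellers: €6.6. (They sum to €16.5.)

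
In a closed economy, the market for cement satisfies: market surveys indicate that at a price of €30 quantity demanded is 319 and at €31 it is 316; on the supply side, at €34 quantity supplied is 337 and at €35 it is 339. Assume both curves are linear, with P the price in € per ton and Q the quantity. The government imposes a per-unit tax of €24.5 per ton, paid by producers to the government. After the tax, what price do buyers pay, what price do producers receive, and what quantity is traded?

Buyers pay €37.8; producers receive €13.3; quantity = 295.6.

Demand slope: (316 − 319)/(31 − 30) = -3, so Qd = 409 − 3P.
Supply slope: (339 − 337)/(35 − 34) = 2, so Qs = 2P + 269.
Without the tax, 409 − 3P = 2P + 269 gives 5P = 140, so P* = €28 and Q* = 325.
With the tax collected from producers, supply shifts: Qs = 2(P − 24.5) + 269.
New equilibrium: buyers pay €37.8, producers receive €13.3, Q = 295.6. (Wedge: Pb − Ps = 24.5.)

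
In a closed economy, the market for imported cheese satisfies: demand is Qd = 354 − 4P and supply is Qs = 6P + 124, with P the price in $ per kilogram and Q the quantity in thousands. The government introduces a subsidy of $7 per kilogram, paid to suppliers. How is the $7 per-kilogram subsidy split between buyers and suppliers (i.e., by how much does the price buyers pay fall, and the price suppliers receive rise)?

Before the subsidy: set 354 − 4P = 6P + 124 → P* = $23, Q* = 262.
With a per-unit subsidy paid to suppliers, each receives P + 7 per unit sold, so supply becomes Qs = 6(P + 7) + 124.
Solving gives Q = 278.8 with buyers paying $18.8 and suppliers receiving $25.8 (the $7 wedge).
Gain to buyers: $4.2; to suppliers: $2.8. (They sum to $7.)

Buyers gain $4.2 per kilogram; suppliers gain $2.8 per kilogram.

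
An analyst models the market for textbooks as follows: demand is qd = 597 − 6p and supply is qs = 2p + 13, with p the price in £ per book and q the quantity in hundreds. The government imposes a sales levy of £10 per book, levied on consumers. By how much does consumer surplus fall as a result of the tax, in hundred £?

Consumer surplus falls by £378.75 hundred.

Before the tax: set 597 − 6p = 2p + 13 → p* = £73, q* = 159.
With the tax collected from consumers, demand (in seller-price terms) shifts: qd = 597 − 6(p + 10).
Solving gives q = 144 with consumers paying £75.5 and suppliers receiving £65.5 (the £10 wedge).
ΔCS is the trapezoid between Q = 144 and Q = 159 of height £2.5: ½ · (159 + 144) · 2.5 = £378.75.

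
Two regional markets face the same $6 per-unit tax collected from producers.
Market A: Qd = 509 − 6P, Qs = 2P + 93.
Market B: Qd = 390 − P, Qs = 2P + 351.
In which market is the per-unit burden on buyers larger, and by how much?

Market A: pre-tax P* = $52, Q* = 197; post-tax Q = 188; per-unit burden on buyers = $1.5.
Market B: pre-tax P* = $13, Q* = 377; post-tax Q = 373; per-unit burden on buyers = $4.
Difference: $1.5 vs $4 → market B is larger by $2.5.

Market B, by $2.5.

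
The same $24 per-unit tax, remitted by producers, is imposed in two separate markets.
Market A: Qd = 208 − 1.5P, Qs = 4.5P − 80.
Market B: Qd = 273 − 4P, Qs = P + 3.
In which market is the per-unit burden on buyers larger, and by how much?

Market A, by $13.2.

Market A: pre-tax P* = $48, Q* = 136; post-tax Q = 109; per-unit burden on buyers = $18.
Market B: pre-tax P* = $54, Q* = 57; post-tax Q = 37.8; per-unit burden on buyers = $4.8.
Difference: $18 vs $4.8 → market A is larger by $13.2.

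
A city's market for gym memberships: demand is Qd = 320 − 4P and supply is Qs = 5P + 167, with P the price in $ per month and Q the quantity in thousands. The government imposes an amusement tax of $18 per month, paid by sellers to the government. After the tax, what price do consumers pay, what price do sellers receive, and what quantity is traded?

Consumers pay $27; sellers receive $9; quantity = 212.

Without the tax, 320 − 4P = 5P + 167 gives 9P = 153, so P* = $17 and Q* = 252.
With the tax collected from sellers, supply shifts: Qs = 5(P − 18) + 167.
New equilibrium: consumers pay $27, sellers receive $9, Q = 212. (Wedge: Pb − Ps = 18.)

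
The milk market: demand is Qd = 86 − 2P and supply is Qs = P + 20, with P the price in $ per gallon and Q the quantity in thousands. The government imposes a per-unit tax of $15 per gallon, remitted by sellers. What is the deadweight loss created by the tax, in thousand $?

Before the tax: set 86 − 2P = P + 20 → P* = $22, Q* = 42.
With the tax collected from sellers, supply shifts: Qs = (P − 15) + 20.
Solving gives Q = 32 with buyers paying $27 and sellers receiving $12 (the $15 wedge).
Quantity falls by |ΔQ| = |42 − 32| = 10.
DWL = ½ · t · |ΔQ| = ½ · 15 · 10 = $75.

Deadweight loss = $75 thousand.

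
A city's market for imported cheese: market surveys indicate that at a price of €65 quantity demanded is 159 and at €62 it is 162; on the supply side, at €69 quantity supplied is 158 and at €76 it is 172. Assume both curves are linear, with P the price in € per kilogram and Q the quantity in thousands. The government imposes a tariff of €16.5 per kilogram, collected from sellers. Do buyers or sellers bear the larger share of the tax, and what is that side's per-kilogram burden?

Buyers bear the larger share: €11 per kilogram.

Demand slope: (162 − 159)/(62 − 65) = -1, so Qd = 224 − P.
Supply slope: (172 − 158)/(76 − 69) = 2, so Qs = 2P + 20.
Without the tax, 224 − P = 2P + 20 gives 3P = 204, so P* = €68 and Q* = 156.
With the tax collected from sellers, supply shifts: Qs = 2(P − 16.5) + 20.
New equilibrium: buyers pay €79, sellers receive €62.5, Q = 145. (Wedge: Pb − Ps = 16.5.)
Per-kilogram burden: buyers €11, sellers €5.5.
Buyers take the larger share because demand is less price-elastic here (demand slope 1 vs supply slope 2).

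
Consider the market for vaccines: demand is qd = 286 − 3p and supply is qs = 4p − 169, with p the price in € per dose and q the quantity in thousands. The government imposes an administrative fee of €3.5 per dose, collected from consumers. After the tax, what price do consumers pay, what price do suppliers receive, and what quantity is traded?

Without the tax, 286 − 3p = 4p − 169 gives 7p = 455, so p* = €65 and q* = 91.
With the tax collected from consumers, demand (in seller-price terms) shifts: qd = 286 − 3(p + 3.5).
New equilibrium: consumers pay €67, suppliers receive €63.5, q = 85. (Wedge: pb − ps = 3.5.)

Consumers pay €67; suppliers receive €63.5; quantity = 85.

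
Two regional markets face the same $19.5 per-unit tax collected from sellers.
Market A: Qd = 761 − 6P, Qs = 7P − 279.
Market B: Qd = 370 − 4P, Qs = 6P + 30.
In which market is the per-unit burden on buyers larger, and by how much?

Market A: pre-tax P* = $80, Q* = 281; post-tax Q = 218; per-unit burden on buyers = $10.5.
Market B: pre-tax P* = $34, Q* = 234; post-tax Q = 187.2; per-unit burden on buyers = $11.7.
Difference: $10.5 vs $11.7 → market B is larger by $1.2.

Market B, by $1.2.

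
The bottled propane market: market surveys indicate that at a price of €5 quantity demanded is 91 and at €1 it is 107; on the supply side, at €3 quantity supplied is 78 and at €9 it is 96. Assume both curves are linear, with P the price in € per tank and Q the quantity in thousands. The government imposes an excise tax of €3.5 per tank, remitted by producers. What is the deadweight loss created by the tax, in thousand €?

Demand slope: (107 − 91)/(1 − 5) = -4, so Qd = 111 − 4P.
Supply slope: (96 − 78)/(9 − 3) = 3, so Qs = 3P + 69.
Without the tax, 111 − 4P = 3P + 69 gives 7P = 42, so P* = €6 and Q* = 87.
With the tax collected from producers, supply shifts: Qs = 3(P − 3.5) + 69.
New equilibrium: consumers pay €7.5, producers receive €4, Q = 81. (Wedge: Pb − Ps = 3.5.)
Quantity falls by |ΔQ| = |87 − 81| = 6.
DWL = ½ · t · |ΔQ| = ½ · 3.5 · 6 = €10.5.

Deadweight loss = €10.5 thousand.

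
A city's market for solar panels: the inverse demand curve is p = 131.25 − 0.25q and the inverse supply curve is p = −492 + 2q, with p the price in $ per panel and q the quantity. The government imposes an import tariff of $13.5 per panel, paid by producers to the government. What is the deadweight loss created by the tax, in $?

Deadweight loss = $40.5.

Inverting to q(p) form: qd = 525 − 4p; qs = 0.5p + 246.
Before the tax: set 525 − 4p = 0.5p + 246 → p* = $62, q* = 277.
With the tax collected from producers, supply shifts: qs = 0.5(p − 13.5) + 246.
Solving gives q = 271 with buyers paying $63.5 and producers receiving $50 (the $13.5 wedge).
Quantity falls by |ΔQ| = |277 − 271| = 6.
DWL = ½ · t · |ΔQ| = ½ · 13.5 · 6 = $40.5.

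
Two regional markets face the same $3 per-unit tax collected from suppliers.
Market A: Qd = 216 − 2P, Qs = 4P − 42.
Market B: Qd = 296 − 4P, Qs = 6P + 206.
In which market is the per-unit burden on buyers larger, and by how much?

Market A, by $0.2.

Market A: pre-tax P* = $43, Q* = 130; post-tax Q = 126; per-unit burden on buyers = $2.
Market B: pre-tax P* = $9, Q* = 260; post-tax Q = 252.8; per-unit burden on buyers = $1.8.
Difference: $2 vs $1.8 → market A is larger by $0.2.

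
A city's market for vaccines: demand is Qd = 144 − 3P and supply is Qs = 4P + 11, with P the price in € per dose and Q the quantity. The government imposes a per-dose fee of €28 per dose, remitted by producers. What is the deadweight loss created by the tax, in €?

Deadweight loss = €672.

Without the tax, 144 − 3P = 4P + 11 gives 7P = 133, so P* = €19 and Q* = 87.
With the tax collected from producers, supply shifts: Qs = 4(P − 28) + 11.
New equilibrium: consumers pay €35, producers receive €7, Q = 39. (Wedge: Pb − Ps = 28.)
Quantity falls by |ΔQ| = |87 − 39| = 48.
DWL = ½ · t · |ΔQ| = ½ · 28 · 48 = €672.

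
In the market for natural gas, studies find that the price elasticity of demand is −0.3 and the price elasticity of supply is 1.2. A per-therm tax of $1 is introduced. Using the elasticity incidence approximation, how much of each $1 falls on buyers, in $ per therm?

Buyers bear ≈ $0.8 per therm.

Incidence ratio: buyers' share ≈ εs / (εs + |εd|) = 1.2 / (1.2 + 0.3) = 0.8.
So buyers bear ≈ 0.8 × $1 = $0.8; producers bear $0.2.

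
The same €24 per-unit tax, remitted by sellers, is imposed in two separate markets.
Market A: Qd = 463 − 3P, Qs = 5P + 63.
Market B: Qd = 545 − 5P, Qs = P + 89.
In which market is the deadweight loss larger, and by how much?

Market A, by €300.

Market A: pre-tax P* = €50, Q* = 313; post-tax Q = 268; deadweight loss = €540.
Market B: pre-tax P* = €76, Q* = 165; post-tax Q = 145; deadweight loss = €240.
Difference: €540 vs €240 → market A is larger by €300.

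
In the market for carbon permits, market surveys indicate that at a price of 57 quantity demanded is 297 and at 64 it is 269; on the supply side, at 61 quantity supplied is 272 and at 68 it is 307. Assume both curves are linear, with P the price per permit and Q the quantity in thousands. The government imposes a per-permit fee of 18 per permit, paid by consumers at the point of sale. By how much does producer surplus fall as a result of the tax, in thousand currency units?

Producer surplus falls by 2056 thousand.

Demand slope: (269 − 297)/(64 − 57) = -4, so Qd = 525 − 4P.
Supply slope: (307 − 272)/(68 − 61) = 5, so Qs = 5P − 33.
Without the tax, 525 − 4P = 5P − 33 gives 9P = 558, so P* = 62 and Q* = 277.
With the tax collected from consumers, demand (in seller-price terms) shifts: Qd = 525 − 4(P + 18).
New equilibrium: consumers pay 72, sellers receive 54, Q = 237. (Wedge: Pb − Ps = 18.)
ΔPS is the trapezoid between Q = 237 and Q = 277 of height 8: ½ · (277 + 237) · 8 = 2056.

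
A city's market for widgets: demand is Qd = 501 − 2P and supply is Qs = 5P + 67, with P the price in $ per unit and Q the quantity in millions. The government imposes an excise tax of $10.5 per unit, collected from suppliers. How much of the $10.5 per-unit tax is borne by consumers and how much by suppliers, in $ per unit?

Without the tax, 501 − 2P = 5P + 67 gives 7P = 434, so P* = $62 and Q* = 377.
With the tax collected from suppliers, supply shifts: Qs = 5(P − 10.5) + 67.
New equilibrium: consumers pay $69.5, suppliers receive $59, Q = 362. (Wedge: Pb − Ps = 10.5.)
Burden on consumers: $7.5; on suppliers: $3. (They sum to $10.5.)
The less price-elastic side of the market bears the larger share of a per-unit tax.

Consumers bear $7.5 per unit; suppliers bear $3 per unit.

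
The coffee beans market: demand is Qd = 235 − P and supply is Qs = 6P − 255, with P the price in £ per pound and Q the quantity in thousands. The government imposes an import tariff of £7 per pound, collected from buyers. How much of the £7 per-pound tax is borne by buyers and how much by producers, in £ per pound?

Buyers bear £6 per pound; producers bear £1 per pound.

Without the tax, 235 − P = 6P − 255 gives 7P = 490, so P* = £70 and Q* = 165.
With the tax collected from buyers, demand (in seller-price terms) shifts: Qd = 235 − (P + 7).
New equilibrium: buyers pay £76, producers receive £69, Q = 159. (Wedge: Pb − Ps = 7.)
Burden on buyers: £6; on producers: £1. (They sum to £7.)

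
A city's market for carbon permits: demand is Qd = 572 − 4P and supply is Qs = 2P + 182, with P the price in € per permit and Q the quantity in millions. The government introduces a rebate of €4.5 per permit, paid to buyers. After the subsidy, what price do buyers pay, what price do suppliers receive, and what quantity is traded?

Buyers pay €63.5; suppliers receive €68; quantity = 318.

Before the subsidy: set 572 − 4P = 2P + 182 → P* = €65, Q* = 312.
With a per-unit subsidy paid to buyers, each effectively pays P − 4.5, so demand becomes Qd = 572 − 4(P − 4.5).
New equilibrium: buyers pay €63.5, suppliers receive €68, Q = 318. (Wedge: Pb − Ps = −4.5.)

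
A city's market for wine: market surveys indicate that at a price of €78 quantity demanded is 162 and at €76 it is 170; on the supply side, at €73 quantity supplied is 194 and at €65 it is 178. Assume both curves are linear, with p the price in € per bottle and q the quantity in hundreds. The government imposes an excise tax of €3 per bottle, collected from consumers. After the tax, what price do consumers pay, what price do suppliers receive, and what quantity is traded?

Demand slope: (170 − 162)/(76 − 78) = -4, so qd = 474 − 4p.
Supply slope: (178 − 194)/(65 − 73) = 2, so qs = 2p + 48.
Before the tax: set 474 − 4p = 2p + 48 → p* = €71, q* = 190.
With the tax collected from consumers, demand (in seller-price terms) shifts: qd = 474 − 4(p + 3).
New equilibrium: consumers pay €72, suppliers receive €69, q = 186. (Wedge: pb − ps = 3.)
The less price-elastic side of the market bears the larger share of a per-unit tax.

Consumers pay €72; suppliers receive €69; quantity = 186.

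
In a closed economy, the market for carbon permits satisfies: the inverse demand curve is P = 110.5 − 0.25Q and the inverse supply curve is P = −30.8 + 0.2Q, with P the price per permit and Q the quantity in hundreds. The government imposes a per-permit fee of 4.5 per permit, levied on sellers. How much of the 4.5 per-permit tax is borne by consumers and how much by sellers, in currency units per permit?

Inverting to Q(P) form: Qd = 442 − 4P; Qs = 5P + 154.
Without the tax, 442 − 4P = 5P + 154 gives 9P = 288, so P* = 32 and Q* = 314.
With the tax collected from sellers, supply shifts: Qs = 5(P − 4.5) + 154.
Solving gives Q = 304 with consumers paying 34.5 and sellers receiving 30 (the 4.5 wedge).
Burden on consumers: 2.5; on sellers: 2. (They sum to 4.5.)

Consumers bear 2.5 per permit; sellers bear 2 per permit.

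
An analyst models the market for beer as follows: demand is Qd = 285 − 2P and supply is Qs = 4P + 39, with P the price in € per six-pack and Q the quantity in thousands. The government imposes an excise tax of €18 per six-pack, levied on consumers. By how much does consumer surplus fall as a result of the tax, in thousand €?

Before the tax: set 285 − 2P = 4P + 39 → P* = €41, Q* = 203.
With the tax collected from consumers, demand (in seller-price terms) shifts: Qd = 285 − 2(P + 18).
Solving gives Q = 179 with consumers paying €53 and sellers receiving €35 (the €18 wedge).
ΔCS is the trapezoid between Q = 179 and Q = 203 of height €12: ½ · (203 + 179) · 12 = €2292.

Consumer surplus falls by €2292 thousand.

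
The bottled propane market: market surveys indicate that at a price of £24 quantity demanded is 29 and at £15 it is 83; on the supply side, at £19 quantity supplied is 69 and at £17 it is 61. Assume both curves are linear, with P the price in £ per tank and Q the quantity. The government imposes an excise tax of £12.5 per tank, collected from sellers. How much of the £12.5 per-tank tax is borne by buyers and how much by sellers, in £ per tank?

Buyers bear £5 per tank; sellers bear £7.5 per tank.

Demand slope: (83 − 29)/(15 − 24) = -6, so Qd = 173 − 6P.
Supply slope: (61 − 69)/(17 − 19) = 4, so Qs = 4P − 7.
Before the tax: set 173 − 6P = 4P − 7 → P* = £18, Q* = 65.
With the tax collected from sellers, supply shifts: Qs = 4(P − 12.5) − 7.
Solving gives Q = 35 with buyers paying £23 and sellers receiving £10.5 (the £12.5 wedge).
Burden on buyers: £5; on sellers: £7.5. (They sum to £12.5.)
The less price-elastic side of the market bears the larger share of a per-unit tax.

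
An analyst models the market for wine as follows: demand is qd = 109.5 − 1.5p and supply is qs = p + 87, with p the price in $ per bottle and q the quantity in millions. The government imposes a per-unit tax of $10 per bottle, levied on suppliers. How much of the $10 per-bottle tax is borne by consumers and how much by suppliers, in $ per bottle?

Before the tax: set 109.5 − 1.5p = p + 87 → p* = $9, q* = 96.
With the tax collected from suppliers, supply shifts: qs = (p − 10) + 87.
New equilibrium: consumers pay $13, suppliers receive $3, q = 90. (Wedge: pb − ps = 10.)
Burden on consumers: $4; on suppliers: $6. (They sum to $10.)
The less price-elastic side of the market bears the larger share of a per-unit tax.

Consumers bear $4 per bottle; suppliers bear $6 per bottle.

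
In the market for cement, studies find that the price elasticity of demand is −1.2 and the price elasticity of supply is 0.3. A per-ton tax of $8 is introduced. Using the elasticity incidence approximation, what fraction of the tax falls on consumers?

Incidence ratio: consumers' share ≈ εs / (εs + |εd|) = 0.3 / (0.3 + 1.2) = 0.2.
Supply is the less elastic side, so consumers bear the smaller share.

Consumers' share ≈ 0.2.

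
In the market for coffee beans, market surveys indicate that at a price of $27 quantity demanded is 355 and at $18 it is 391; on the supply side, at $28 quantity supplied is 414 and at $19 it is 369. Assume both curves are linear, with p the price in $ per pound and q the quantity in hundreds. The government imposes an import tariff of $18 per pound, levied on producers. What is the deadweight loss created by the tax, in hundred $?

Deadweight loss = $360 hundred.

Demand slope: (391 − 355)/(18 − 27) = -4, so qd = 463 − 4p.
Supply slope: (369 − 414)/(19 − 28) = 5, so qs = 5p + 274.
Before the tax: set 463 − 4p = 5p + 274 → p* = $21, q* = 379.
With the tax collected from producers, supply shifts: qs = 5(p − 18) + 274.
New equilibrium: consumers pay $31, producers receive $13, q = 339. (Wedge: pb − ps = 18.)
Quantity falls by |ΔQ| = |379 − 339| = 40.
DWL = ½ · t · |ΔQ| = ½ · 18 · 40 = $360.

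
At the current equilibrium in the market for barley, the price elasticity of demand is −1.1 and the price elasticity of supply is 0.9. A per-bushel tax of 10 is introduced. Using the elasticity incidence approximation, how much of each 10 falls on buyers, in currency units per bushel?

Incidence ratio: buyers' share ≈ εs / (εs + |εd|) = 0.9 / (0.9 + 1.1) = 0.45.
So buyers bear ≈ 0.45 × 10 = 4.5; suppliers bear 5.5.

Buyers bear ≈ 4.5 per bushel.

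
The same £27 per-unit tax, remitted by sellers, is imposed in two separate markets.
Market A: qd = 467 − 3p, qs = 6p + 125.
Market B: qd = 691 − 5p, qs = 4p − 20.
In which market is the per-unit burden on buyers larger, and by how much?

Market A: pre-tax p* = £38, q* = 353; post-tax q = 299; per-unit burden on buyers = £18.
Market B: pre-tax p* = £79, q* = 296; post-tax q = 236; per-unit burden on buyers = £12.
Difference: £18 vs £12 → market A is larger by £6.

Market A, by £6.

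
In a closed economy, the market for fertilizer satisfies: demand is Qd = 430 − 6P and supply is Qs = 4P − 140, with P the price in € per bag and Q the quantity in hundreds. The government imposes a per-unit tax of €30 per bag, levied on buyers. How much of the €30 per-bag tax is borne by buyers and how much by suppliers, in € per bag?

Before the tax: set 430 − 6P = 4P − 140 → P* = €57, Q* = 88.
With the tax collected from buyers, demand (in seller-price terms) shifts: Qd = 430 − 6(P + 30).
Solving gives Q = 16 with buyers paying €69 and suppliers receiving €39 (the €30 wedge).
Burden on buyers: €12; on suppliers: €18. (They sum to €30.)
The less price-elastic side of the market bears the larger share of a per-unit tax.

Buyers bear €12 per bag; suppliers bear €18 per bag.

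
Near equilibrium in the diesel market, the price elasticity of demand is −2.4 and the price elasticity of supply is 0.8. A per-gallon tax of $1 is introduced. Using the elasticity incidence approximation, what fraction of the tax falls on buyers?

Buyers' share ≈ 0.25.

Incidence ratio: buyers' share ≈ εs / (εs + |εd|) = 0.8 / (0.8 + 2.4) = 0.25.
Supply is the less elastic side, so buyers bear the smaller share.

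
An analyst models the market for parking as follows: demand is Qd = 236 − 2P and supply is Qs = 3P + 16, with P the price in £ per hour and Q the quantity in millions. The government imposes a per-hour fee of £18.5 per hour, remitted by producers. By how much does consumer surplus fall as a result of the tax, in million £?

Before the tax: set 236 − 2P = 3P + 16 → P* = £44, Q* = 148.
With the tax collected from producers, supply shifts: Qs = 3(P − 18.5) + 16.
New equilibrium: buyers pay £55.1, producers receive £36.6, Q = 125.8. (Wedge: Pb − Ps = 18.5.)
ΔCS is the trapezoid between Q = 125.8 and Q = 148 of height £11.1: ½ · (148 + 125.8) · 11.1 = £1519.59.

Consumer surplus falls by £1519.59 million.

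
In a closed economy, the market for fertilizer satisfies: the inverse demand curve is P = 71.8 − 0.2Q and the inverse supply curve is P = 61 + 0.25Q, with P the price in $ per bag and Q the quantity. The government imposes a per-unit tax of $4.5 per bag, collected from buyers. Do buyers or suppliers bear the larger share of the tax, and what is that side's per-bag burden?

Suppliers bear the larger share: $2.5 per bag.

Inverting to Q(P) form: Qd = 359 − 5P; Qs = 4P − 244.
Without the tax, 359 − 5P = 4P − 244 gives 9P = 603, so P* = $67 and Q* = 24.
With the tax collected from buyers, demand (in seller-price terms) shifts: Qd = 359 − 5(P + 4.5).
New equilibrium: buyers pay $69, suppliers receive $64.5, Q = 14. (Wedge: Pb − Ps = 4.5.)
Per-bag burden: buyers $2, suppliers $2.5.
Suppliers take the larger share because supply is less price-elastic here (demand slope 5 vs supply slope 4).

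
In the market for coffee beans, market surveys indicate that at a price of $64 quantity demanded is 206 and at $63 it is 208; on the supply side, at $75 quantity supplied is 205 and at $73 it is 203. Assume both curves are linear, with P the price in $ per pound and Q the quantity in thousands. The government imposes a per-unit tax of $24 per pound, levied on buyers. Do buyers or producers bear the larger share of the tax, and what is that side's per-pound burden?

Producers bear the larger share: $16 per pound.

Demand slope: (208 − 206)/(63 − 64) = -2, so Qd = 334 − 2P.
Supply slope: (203 − 205)/(73 − 75) = 1, so Qs = P + 130.
Before the tax: set 334 − 2P = P + 130 → P* = $68, Q* = 198.
With the tax collected from buyers, demand (in seller-price terms) shifts: Qd = 334 − 2(P + 24).
Solving gives Q = 182 with buyers paying $76 and producers receiving $52 (the $24 wedge).
Per-pound burden: buyers $8, producers $16.
Producers take the larger share because supply is less price-elastic here (demand slope 2 vs supply slope 1).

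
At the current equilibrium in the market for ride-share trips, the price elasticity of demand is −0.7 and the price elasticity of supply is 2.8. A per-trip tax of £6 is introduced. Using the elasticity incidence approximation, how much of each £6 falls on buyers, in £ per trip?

Incidence ratio: buyers' share ≈ εs / (εs + |εd|) = 2.8 / (2.8 + 0.7) = 0.8.
So buyers bear ≈ 0.8 × £6 = £4.8; suppliers bear £1.2.

Buyers bear ≈ £4.8 per trip.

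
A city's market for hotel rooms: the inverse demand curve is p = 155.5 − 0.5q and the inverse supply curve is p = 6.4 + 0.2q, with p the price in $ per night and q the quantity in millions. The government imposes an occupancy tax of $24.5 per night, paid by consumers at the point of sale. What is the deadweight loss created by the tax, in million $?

Deadweight loss = $428.75 million.

Rewrite in direct form: qd = 311 − 2p and qs = 5p − 32.
Before the tax: set 311 − 2p = 5p − 32 → p* = $49, q* = 213.
With the tax collected from consumers, demand (in seller-price terms) shifts: qd = 311 − 2(p + 24.5).
New equilibrium: consumers pay $66.5, producers receive $42, q = 178. (Wedge: pb − ps = 24.5.)
Quantity falls by |ΔQ| = |213 − 178| = 35.
DWL = ½ · t · |ΔQ| = ½ · 24.5 · 35 = $428.75.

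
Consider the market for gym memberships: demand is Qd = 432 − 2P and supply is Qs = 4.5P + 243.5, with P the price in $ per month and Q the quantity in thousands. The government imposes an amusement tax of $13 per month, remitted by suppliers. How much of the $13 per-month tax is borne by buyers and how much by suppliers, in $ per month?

Buyers bear $9 per month; suppliers bear $4 per month.

Before the tax: set 432 − 2P = 4.5P + 243.5 → P* = $29, Q* = 374.
With the tax collected from suppliers, supply shifts: Qs = 4.5(P − 13) + 243.5.
Solving gives Q = 356 with buyers paying $38 and suppliers receiving $25 (the $13 wedge).
Burden on buyers: $9; on suppliers: $4. (They sum to $13.)
The less price-elastic side of the market bears the larger share of a per-unit tax.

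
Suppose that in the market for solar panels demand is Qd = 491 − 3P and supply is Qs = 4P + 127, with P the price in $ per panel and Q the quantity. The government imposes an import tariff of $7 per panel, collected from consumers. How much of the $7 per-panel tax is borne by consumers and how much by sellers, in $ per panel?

Without the tax, 491 − 3P = 4P + 127 gives 7P = 364, so P* = $52 and Q* = 335.
With the tax collected from consumers, demand (in seller-price terms) shifts: Qd = 491 − 3(P + 7).
New equilibrium: consumers pay $56, sellers receive $49, Q = 323. (Wedge: Pb − Ps = 7.)
Burden on consumers: $4; on sellers: $3. (They sum to $7.)

Consumers bear $4 per panel; sellers bear $3 per panel.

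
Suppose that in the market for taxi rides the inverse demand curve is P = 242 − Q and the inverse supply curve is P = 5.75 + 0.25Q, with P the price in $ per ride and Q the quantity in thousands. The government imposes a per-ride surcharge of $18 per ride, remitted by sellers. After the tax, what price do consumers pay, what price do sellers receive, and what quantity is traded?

Consumers pay $67.4; sellers receive $49.4; quantity = 174.6.

Inverting to Q(P) form: Qd = 242 − P; Qs = 4P − 23.
Before the tax: set 242 − P = 4P − 23 → P* = $53, Q* = 189.
With the tax collected from sellers, supply shifts: Qs = 4(P − 18) − 23.
New equilibrium: consumers pay $67.4, sellers receive $49.4, Q = 174.6. (Wedge: Pb − Ps = 18.)
The less price-elastic side of the market bears the larger share of a per-unit tax.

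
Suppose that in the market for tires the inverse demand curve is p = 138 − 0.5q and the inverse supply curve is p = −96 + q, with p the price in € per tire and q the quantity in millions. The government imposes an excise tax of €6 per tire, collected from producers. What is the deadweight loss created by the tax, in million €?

Deadweight loss = €12 million.

Inverting to q(p) form: qd = 276 − 2p; qs = p + 96.
Without the tax, 276 − 2p = p + 96 gives 3p = 180, so p* = €60 and q* = 156.
With the tax collected from producers, supply shifts: qs = (p − 6) + 96.
Solving gives q = 152 with buyers paying €62 and producers receiving €56 (the €6 wedge).
Quantity falls by |ΔQ| = |156 − 152| = 4.
DWL = ½ · t · |ΔQ| = ½ · 6 · 4 = €12.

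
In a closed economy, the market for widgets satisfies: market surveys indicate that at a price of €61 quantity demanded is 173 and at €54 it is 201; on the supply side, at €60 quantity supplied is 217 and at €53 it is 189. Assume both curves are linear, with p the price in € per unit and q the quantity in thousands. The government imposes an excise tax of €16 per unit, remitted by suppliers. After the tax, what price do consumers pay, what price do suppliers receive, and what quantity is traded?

Demand slope: (201 − 173)/(54 − 61) = -4, so qd = 417 − 4p.
Supply slope: (189 − 217)/(53 − 60) = 4, so qs = 4p − 23.
Before the tax: set 417 − 4p = 4p − 23 → p* = €55, q* = 197.
With the tax collected from suppliers, supply shifts: qs = 4(p − 16) − 23.
Solving gives q = 165 with consumers paying €63 and suppliers receiving €47 (the €16 wedge).
The less price-elastic side of the market bears the larger share of a per-unit tax.

Consumers pay €63; suppliers receive €47; quantity = 165.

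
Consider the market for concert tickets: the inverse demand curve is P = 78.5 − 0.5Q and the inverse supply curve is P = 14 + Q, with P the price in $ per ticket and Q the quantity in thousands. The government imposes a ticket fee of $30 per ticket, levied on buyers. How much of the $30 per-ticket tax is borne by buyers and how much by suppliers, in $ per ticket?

Inverting to Q(P) form: Qd = 157 − 2P; Qs = P − 14.
Without the tax, 157 − 2P = P − 14 gives 3P = 171, so P* = $57 and Q* = 43.
With the tax collected from buyers, demand (in seller-price terms) shifts: Qd = 157 − 2(P + 30).
New equilibrium: buyers pay $67, suppliers receive $37, Q = 23. (Wedge: Pb − Ps = 30.)
Burden on buyers: $10; on suppliers: $20. (They sum to $30.)

Buyers bear $10 per ticket; suppliers bear $20 per ticket.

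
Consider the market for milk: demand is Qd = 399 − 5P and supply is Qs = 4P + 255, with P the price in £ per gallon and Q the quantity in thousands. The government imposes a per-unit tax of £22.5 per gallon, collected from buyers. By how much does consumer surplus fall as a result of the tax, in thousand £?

Consumer surplus falls by £2940 thousand.

Before the tax: set 399 − 5P = 4P + 255 → P* = £16, Q* = 319.
With the tax collected from buyers, demand (in seller-price terms) shifts: Qd = 399 − 5(P + 22.5).
New equilibrium: buyers pay £26, producers receive £3.5, Q = 269. (Wedge: Pb − Ps = 22.5.)
ΔCS is the trapezoid between Q = 269 and Q = 319 of height £10: ½ · (319 + 269) · 10 = £2940.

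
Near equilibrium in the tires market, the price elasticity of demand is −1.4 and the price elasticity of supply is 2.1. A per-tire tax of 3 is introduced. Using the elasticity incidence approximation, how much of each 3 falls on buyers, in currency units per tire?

Incidence ratio: buyers' share ≈ εs / (εs + |εd|) = 2.1 / (2.1 + 1.4) = 0.6.
So buyers bear ≈ 0.6 × 3 = 1.8; producers bear 1.2.

Buyers bear ≈ 1.8 per tire.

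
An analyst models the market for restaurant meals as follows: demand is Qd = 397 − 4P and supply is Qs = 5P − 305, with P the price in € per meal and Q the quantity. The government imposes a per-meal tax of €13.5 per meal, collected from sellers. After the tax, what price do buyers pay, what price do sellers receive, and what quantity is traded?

Before the tax: set 397 − 4P = 5P − 305 → P* = €78, Q* = 85.
With the tax collected from sellers, supply shifts: Qs = 5(P − 13.5) − 305.
New equilibrium: buyers pay €85.5, sellers receive €72, Q = 55. (Wedge: Pb − Ps = 13.5.)
The less price-elastic side of the market bears the larger share of a per-unit tax.

Buyers pay €85.5; sellers receive €72; quantity = 55.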